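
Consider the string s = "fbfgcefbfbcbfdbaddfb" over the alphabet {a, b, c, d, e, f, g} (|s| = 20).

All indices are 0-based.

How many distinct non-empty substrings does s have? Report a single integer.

rank→(start, suffix):
  0 → (15, 'addfb')
  1 → (19, 'b')
  2 → (14, 'baddfb')
  3 → (9, 'bcbfdbaddfb')
  4 → (7, 'bfbcbfdbaddfb')
  5 → (11, 'bfdbaddfb')
  6 → (1, 'bfgcefbfbcbfdbaddfb')
  7 → (10, 'cbfdbaddfb')
  8 → (4, 'cefbfbcbfdbaddfb')
  9 → (13, 'dbaddfb')
  10 → (16, 'ddfb')
  11 → (17, 'dfb')
  12 → (5, 'efbfbcbfdbaddfb')
  13 → (18, 'fb')
  14 → (8, 'fbcbfdbaddfb')
  15 → (6, 'fbfbcbfdbaddfb')
  16 → (0, 'fbfgcefbfbcbfdbaddfb')
  17 → (12, 'fdbaddfb')
  18 → (2, 'fgcefbfbcbfdbaddfb')
  19 → (3, 'gcefbfbcbfdbaddfb')

SA = [15, 19, 14, 9, 7, 11, 1, 10, 4, 13, 16, 17, 5, 18, 8, 6, 0, 12, 2, 3]
rank  pair      lcp
   1  s[15:],s[19:]  0  ''
   2  s[19:],s[14:]  1  'b'
   3  s[14:],s[9:]  1  'b'
   4  s[9:],s[7:]  1  'b'
   5  s[7:],s[11:]  2  'bf'
   6  s[11:],s[1:]  2  'bf'
   7  s[1:],s[10:]  0  ''
   8  s[10:],s[4:]  1  'c'
   9  s[4:],s[13:]  0  ''
  10  s[13:],s[16:]  1  'd'
  11  s[16:],s[17:]  1  'd'
  12  s[17:],s[5:]  0  ''
  13  s[5:],s[18:]  0  ''
  14  s[18:],s[8:]  2  'fb'
  15  s[8:],s[6:]  2  'fb'
  16  s[6:],s[0:]  3  'fbf'
  17  s[0:],s[12:]  1  'f'
  18  s[12:],s[2:]  1  'f'
  19  s[2:],s[3:]  0  ''

n(n+1)/2 = 20·21/2 = 210
Σ LCP = 0 + 0 + 1 + 1 + 1 + 2 + 2 + 0 + 1 + 0 + 1 + 1 + 0 + 0 + 2 + 2 + 3 + 1 + 1 + 0 = 19
distinct = 210 − 19 = 191

191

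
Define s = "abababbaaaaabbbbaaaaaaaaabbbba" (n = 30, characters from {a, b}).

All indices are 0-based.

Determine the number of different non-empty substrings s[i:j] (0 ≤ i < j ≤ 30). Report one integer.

341

rank→(start, suffix):
  0 → (29, 'a')
  1 → (16, 'aaaaaaaaabbbba')
  2 → (17, 'aaaaaaaabbbba')
  3 → (18, 'aaaaaaabbbba')
  4 → (19, 'aaaaaabbbba')
  5 → (20, 'aaaaabbbba')
  6 → (7, 'aaaaabbbbaaaaaaaaabbbba')
  7 → (21, 'aaaabbbba')
  8 → (8, 'aaaabbbbaaaaaaaaabbbba')
  9 → (22, 'aaabbbba')
  10 → (9, 'aaabbbbaaaaaaaaabbbba')
  11 → (23, 'aabbbba')
  12 → (10, 'aabbbbaaaaaaaaabbbba')
  13 → (0, 'abababbaaaaabbbbaaaaaaaaabbbba')
  14 → (2, 'ababbaaaaabbbbaaaaaaaaabbbba')
  15 → (4, 'abbaaaaabbbbaaaaaaaaabbbba')
  16 → (24, 'abbbba')
  17 → (11, 'abbbbaaaaaaaaabbbba')
  18 → (28, 'ba')
  19 → (15, 'baaaaaaaaabbbba')
  20 → (6, 'baaaaabbbbaaaaaaaaabbbba')
  21 → (1, 'bababbaaaaabbbbaaaaaaaaabbbba')
  22 → (3, 'babbaaaaabbbbaaaaaaaaabbbba')
  23 → (27, 'bba')
  24 → (14, 'bbaaaaaaaaabbbba')
  25 → (5, 'bbaaaaabbbbaaaaaaaaabbbba')
  26 → (26, 'bbba')
  27 → (13, 'bbbaaaaaaaaabbbba')
  28 → (25, 'bbbba')
  29 → (12, 'bbbbaaaaaaaaabbbba')

SA = [29, 16, 17, 18, 19, 20, 7, 21, 8, 22, 9, 23, 10, 0, 2, 4, 24, 11, 28, 15, 6, 1, 3, 27, 14, 5, 26, 13, 25, 12]
[i] adj suffixes → lcp
  [1] 29/16 → 1 ('a')
  [2] 16/17 → 8 ('aaaaaaaa')
  [3] 17/18 → 7 ('aaaaaaa')
  [4] 18/19 → 6 ('aaaaaa')
  [5] 19/20 → 5 ('aaaaa')
  [6] 20/7 → 10 ('aaaaabbbba')
  [7] 7/21 → 4 ('aaaa')
  [8] 21/8 → 9 ('aaaabbbba')
  [9] 8/22 → 3 ('aaa')
  [10] 22/9 → 8 ('aaabbbba')
  [11] 9/23 → 2 ('aa')
  [12] 23/10 → 7 ('aabbbba')
  [13] 10/0 → 1 ('a')
  [14] 0/2 → 4 ('abab')
  [15] 2/4 → 2 ('ab')
  [16] 4/24 → 3 ('abb')
  [17] 24/11 → 6 ('abbbba')
  [18] 11/28 → 0 ('')
  [19] 28/15 → 2 ('ba')
  [20] 15/6 → 6 ('baaaaa')
  [21] 6/1 → 2 ('ba')
  [22] 1/3 → 3 ('bab')
  [23] 3/27 → 1 ('b')
  [24] 27/14 → 3 ('bba')
  [25] 14/5 → 7 ('bbaaaaa')
  [26] 5/26 → 2 ('bb')
  [27] 26/13 → 4 ('bbba')
  [28] 13/25 → 3 ('bbb')
  [29] 25/12 → 5 ('bbbba')

n(n+1)/2 = 30·31/2 = 465
Σ LCP = 0 + 1 + 8 + 7 + 6 + 5 + 10 + 4 + 9 + 3 + 8 + 2 + 7 + 1 + 4 + 2 + 3 + 6 + 0 + 2 + 6 + 2 + 3 + 1 + 3 + 7 + 2 + 4 + 3 + 5 = 124
distinct = 465 − 124 = 341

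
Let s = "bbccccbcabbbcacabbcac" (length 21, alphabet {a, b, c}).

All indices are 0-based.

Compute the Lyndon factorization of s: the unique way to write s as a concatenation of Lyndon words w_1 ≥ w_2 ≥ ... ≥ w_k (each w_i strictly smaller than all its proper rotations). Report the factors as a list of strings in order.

emit factor 1: 'bbccccbc' (i=0, period=8)
emit factor 2: 'abbbcacabbcac' (i=8, period=13)

["bbccccbc", "abbbcacabbcac"]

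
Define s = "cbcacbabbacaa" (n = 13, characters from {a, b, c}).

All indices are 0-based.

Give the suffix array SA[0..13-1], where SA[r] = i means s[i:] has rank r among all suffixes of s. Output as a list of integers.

rank | idx | suffix
   0 |  12 | a
   1 |  11 | aa
   2 |   6 | abbacaa
   3 |   9 | acaa
   4 |   3 | acbabbacaa
   5 |   5 | babbacaa
   6 |   8 | bacaa
   7 |   7 | bbacaa
   8 |   1 | bcacbabbacaa
   9 |  10 | caa
  10 |   2 | cacbabbacaa
  11 |   4 | cbabbacaa
  12 |   0 | cbcacbabbacaa

[12, 11, 6, 9, 3, 5, 8, 7, 1, 10, 2, 4, 0]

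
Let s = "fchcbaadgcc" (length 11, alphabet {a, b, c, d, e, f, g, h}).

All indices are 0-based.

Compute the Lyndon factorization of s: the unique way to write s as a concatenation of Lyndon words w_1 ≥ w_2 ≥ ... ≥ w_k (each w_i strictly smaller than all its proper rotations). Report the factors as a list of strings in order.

emit factor 1: 'f' (i=0, period=1)
emit factor 2: 'ch' (i=1, period=2)
emit factor 3: 'c' (i=3, period=1)
emit factor 4: 'b' (i=4, period=1)
emit factor 5: 'aadgcc' (i=5, period=6)

["f", "ch", "c", "b", "aadgcc"]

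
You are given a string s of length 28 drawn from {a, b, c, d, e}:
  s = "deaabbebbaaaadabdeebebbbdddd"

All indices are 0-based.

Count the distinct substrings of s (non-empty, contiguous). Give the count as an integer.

363

rank→(start, suffix):
  0 → (9, 'aaaadabdeebebbbdddd')
  1 → (10, 'aaadabdeebebbbdddd')
  2 → (2, 'aabbebbaaaadabdeebebbbdddd')
  3 → (11, 'aadabdeebebbbdddd')
  4 → (3, 'abbebbaaaadabdeebebbbdddd')
  5 → (14, 'abdeebebbbdddd')
  6 → (12, 'adabdeebebbbdddd')
  7 → (8, 'baaaadabdeebebbbdddd')
  8 → (7, 'bbaaaadabdeebebbbdddd')
  9 → (21, 'bbbdddd')
  10 → (22, 'bbdddd')
  11 → (4, 'bbebbaaaadabdeebebbbdddd')
  12 → (23, 'bdddd')
  13 → (15, 'bdeebebbbdddd')
  14 → (5, 'bebbaaaadabdeebebbbdddd')
  15 → (19, 'bebbbdddd')
  16 → (27, 'd')
  17 → (13, 'dabdeebebbbdddd')
  18 → (26, 'dd')
  19 → (25, 'ddd')
  20 → (24, 'dddd')
  21 → (0, 'deaabbebbaaaadabdeebebbbdddd')
  22 → (16, 'deebebbbdddd')
  23 → (1, 'eaabbebbaaaadabdeebebbbdddd')
  24 → (6, 'ebbaaaadabdeebebbbdddd')
  25 → (20, 'ebbbdddd')
  26 → (18, 'ebebbbdddd')
  27 → (17, 'eebebbbdddd')

SA = [9, 10, 2, 11, 3, 14, 12, 8, 7, 21, 22, 4, 23, 15, 5, 19, 27, 13, 26, 25, 24, 0, 16, 1, 6, 20, 18, 17]
[i] adj suffixes → lcp
  [1] 9/10 → 3 ('aaa')
  [2] 10/2 → 2 ('aa')
  [3] 2/11 → 2 ('aa')
  [4] 11/3 → 1 ('a')
  [5] 3/14 → 2 ('ab')
  [6] 14/12 → 1 ('a')
  [7] 12/8 → 0 ('')
  [8] 8/7 → 1 ('b')
  [9] 7/21 → 2 ('bb')
  [10] 21/22 → 2 ('bb')
  [11] 22/4 → 2 ('bb')
  [12] 4/23 → 1 ('b')
  [13] 23/15 → 2 ('bd')
  [14] 15/5 → 1 ('b')
  [15] 5/19 → 4 ('bebb')
  [16] 19/27 → 0 ('')
  [17] 27/13 → 1 ('d')
  [18] 13/26 → 1 ('d')
  [19] 26/25 → 2 ('dd')
  [20] 25/24 → 3 ('ddd')
  [21] 24/0 → 1 ('d')
  [22] 0/16 → 2 ('de')
  [23] 16/1 → 0 ('')
  [24] 1/6 → 1 ('e')
  [25] 6/20 → 3 ('ebb')
  [26] 20/18 → 2 ('eb')
  [27] 18/17 → 1 ('e')

n(n+1)/2 = 28·29/2 = 406
Σ LCP = 0 + 3 + 2 + 2 + 1 + 2 + 1 + 0 + 1 + 2 + 2 + 2 + 1 + 2 + 1 + 4 + 0 + 1 + 1 + 2 + 3 + 1 + 2 + 0 + 1 + 3 + 2 + 1 = 43
distinct = 406 − 43 = 363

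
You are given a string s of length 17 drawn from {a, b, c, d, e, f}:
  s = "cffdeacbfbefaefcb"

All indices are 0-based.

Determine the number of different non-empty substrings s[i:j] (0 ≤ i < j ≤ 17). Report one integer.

rank | idx | suffix
   0 |   5 | acbfbefaefcb
   1 |  12 | aefcb
   2 |  16 | b
   3 |   9 | befaefcb
   4 |   7 | bfbefaefcb
   5 |  15 | cb
   6 |   6 | cbfbefaefcb
   7 |   0 | cffdeacbfbefaefcb
   8 |   3 | deacbfbefaefcb
   9 |   4 | eacbfbefaefcb
  10 |  10 | efaefcb
  11 |  13 | efcb
  12 |  11 | faefcb
  13 |   8 | fbefaefcb
  14 |  14 | fcb
  15 |   2 | fdeacbfbefaefcb
  16 |   1 | ffdeacbfbefaefcb

SA = [5, 12, 16, 9, 7, 15, 6, 0, 3, 4, 10, 13, 11, 8, 14, 2, 1]
i: (SA[i-1],SA[i]) lcp shared
  1: (5,12) 1 'a'
  2: (12,16) 0 ''
  3: (16,9) 1 'b'
  4: (9,7) 1 'b'
  5: (7,15) 0 ''
  6: (15,6) 2 'cb'
  7: (6,0) 1 'c'
  8: (0,3) 0 ''
  9: (3,4) 0 ''
  10: (4,10) 1 'e'
  11: (10,13) 2 'ef'
  12: (13,11) 0 ''
  13: (11,8) 1 'f'
  14: (8,14) 1 'f'
  15: (14,2) 1 'f'
  16: (2,1) 1 'f'

n(n+1)/2 = 17·18/2 = 153
Σ LCP = 0 + 1 + 0 + 1 + 1 + 0 + 2 + 1 + 0 + 0 + 1 + 2 + 0 + 1 + 1 + 1 + 1 = 13
distinct = 153 − 13 = 140

140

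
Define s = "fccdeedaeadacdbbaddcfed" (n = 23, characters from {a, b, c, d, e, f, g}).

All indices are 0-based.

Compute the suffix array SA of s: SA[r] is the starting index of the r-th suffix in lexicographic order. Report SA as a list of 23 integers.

rank | idx | suffix
   0 |  11 | acdbbaddcfed
   1 |   9 | adacdbbaddcfed
   2 |  16 | addcfed
   3 |   7 | aeadacdbbaddcfed
   4 |  15 | baddcfed
   5 |  14 | bbaddcfed
   6 |   1 | ccdeedaeadacdbbaddcfed
   7 |  12 | cdbbaddcfed
   8 |   2 | cdeedaeadacdbbaddcfed
   9 |  19 | cfed
  10 |  22 | d
  11 |  10 | dacdbbaddcfed
  12 |   6 | daeadacdbbaddcfed
  13 |  13 | dbbaddcfed
  14 |  18 | dcfed
  15 |  17 | ddcfed
  16 |   3 | deedaeadacdbbaddcfed
  17 |   8 | eadacdbbaddcfed
  18 |  21 | ed
  19 |   5 | edaeadacdbbaddcfed
  20 |   4 | eedaeadacdbbaddcfed
  21 |   0 | fccdeedaeadacdbbaddcfed
  22 |  20 | fed

[11, 9, 16, 7, 15, 14, 1, 12, 2, 19, 22, 10, 6, 13, 18, 17, 3, 8, 21, 5, 4, 0, 20]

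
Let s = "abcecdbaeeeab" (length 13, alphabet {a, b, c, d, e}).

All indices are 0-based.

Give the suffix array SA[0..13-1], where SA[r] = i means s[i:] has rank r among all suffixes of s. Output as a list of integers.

[11, 0, 7, 12, 6, 1, 4, 2, 5, 10, 3, 9, 8]

rank | idx | suffix
   0 |  11 | ab
   1 |   0 | abcecdbaeeeab
   2 |   7 | aeeeab
   3 |  12 | b
   4 |   6 | baeeeab
   5 |   1 | bcecdbaeeeab
   6 |   4 | cdbaeeeab
   7 |   2 | cecdbaeeeab
   8 |   5 | dbaeeeab
   9 |  10 | eab
  10 |   3 | ecdbaeeeab
  11 |   9 | eeab
  12 |   8 | eeeab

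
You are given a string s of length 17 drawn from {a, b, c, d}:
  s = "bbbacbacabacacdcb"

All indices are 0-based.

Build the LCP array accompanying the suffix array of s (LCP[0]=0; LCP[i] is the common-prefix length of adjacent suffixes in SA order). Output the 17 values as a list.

[0, 1, 3, 2, 2, 0, 1, 4, 3, 1, 2, 0, 2, 1, 2, 1, 0]

sorted suffixes:
  #0 SA[0]=8  'abacacdcb'
  #1 SA[1]=6  'acabacacdcb'
  #2 SA[2]=10  'acacdcb'
  #3 SA[3]=3  'acbacabacacdcb'
  #4 SA[4]=12  'acdcb'
  #5 SA[5]=16  'b'
  #6 SA[6]=5  'bacabacacdcb'
  #7 SA[7]=9  'bacacdcb'
  #8 SA[8]=2  'bacbacabacacdcb'
  #9 SA[9]=1  'bbacbacabacacdcb'
  #10 SA[10]=0  'bbbacbacabacacdcb'
  #11 SA[11]=7  'cabacacdcb'
  #12 SA[12]=11  'cacdcb'
  #13 SA[13]=15  'cb'
  #14 SA[14]=4  'cbacabacacdcb'
  #15 SA[15]=13  'cdcb'
  #16 SA[16]=14  'dcb'

SA = [8, 6, 10, 3, 12, 16, 5, 9, 2, 1, 0, 7, 11, 15, 4, 13, 14]
i: (SA[i-1],SA[i]) lcp shared
  1: (8,6) 1 'a'
  2: (6,10) 3 'aca'
  3: (10,3) 2 'ac'
  4: (3,12) 2 'ac'
  5: (12,16) 0 ''
  6: (16,5) 1 'b'
  7: (5,9) 4 'baca'
  8: (9,2) 3 'bac'
  9: (2,1) 1 'b'
  10: (1,0) 2 'bb'
  11: (0,7) 0 ''
  12: (7,11) 2 'ca'
  13: (11,15) 1 'c'
  14: (15,4) 2 'cb'
  15: (4,13) 1 'c'
  16: (13,14) 0 ''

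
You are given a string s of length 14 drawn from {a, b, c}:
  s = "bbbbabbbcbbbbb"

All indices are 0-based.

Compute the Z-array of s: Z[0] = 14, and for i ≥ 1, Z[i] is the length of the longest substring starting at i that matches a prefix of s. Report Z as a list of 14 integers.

[14, 3, 2, 1, 0, 3, 2, 1, 0, 4, 4, 3, 2, 1]

Z[0]=14
i=1: fresh scan; Z[1]=3 extend→box=[1,4)
i=2: min(r-i=2, Z[1]=3)=2; Z[2]=2
i=3: min(r-i=1, Z[2]=2)=1; Z[3]=1
i=4: fresh scan; Z[4]=0
i=5: fresh scan; Z[5]=3 extend→box=[5,8)
i=6: min(r-i=2, Z[1]=3)=2; Z[6]=2
i=7: min(r-i=1, Z[2]=2)=1; Z[7]=1
i=8: fresh scan; Z[8]=0
i=9: fresh scan; Z[9]=4 extend→box=[9,13)
i=10: min(r-i=3, Z[1]=3)=3; Z[10]=4 extend→box=[10,14)
i=11: min(r-i=3, Z[1]=3)=3; Z[11]=3
i=12: min(r-i=2, Z[2]=2)=2; Z[12]=2
i=13: min(r-i=1, Z[3]=1)=1; Z[13]=1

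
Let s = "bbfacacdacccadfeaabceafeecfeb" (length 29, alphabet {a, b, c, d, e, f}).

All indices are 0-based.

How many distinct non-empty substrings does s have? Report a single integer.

405

rank→(start, suffix):
  0 → (16, 'aabceafeecfeb')
  1 → (17, 'abceafeecfeb')
  2 → (3, 'acacdacccadfeaabceafeecfeb')
  3 → (8, 'acccadfeaabceafeecfeb')
  4 → (5, 'acdacccadfeaabceafeecfeb')
  5 → (12, 'adfeaabceafeecfeb')
  6 → (21, 'afeecfeb')
  7 → (28, 'b')
  8 → (0, 'bbfacacdacccadfeaabceafeecfeb')
  9 → (18, 'bceafeecfeb')
  10 → (1, 'bfacacdacccadfeaabceafeecfeb')
  11 → (4, 'cacdacccadfeaabceafeecfeb')
  12 → (11, 'cadfeaabceafeecfeb')
  13 → (10, 'ccadfeaabceafeecfeb')
  14 → (9, 'cccadfeaabceafeecfeb')
  15 → (6, 'cdacccadfeaabceafeecfeb')
  16 → (19, 'ceafeecfeb')
  17 → (25, 'cfeb')
  18 → (7, 'dacccadfeaabceafeecfeb')
  19 → (13, 'dfeaabceafeecfeb')
  20 → (15, 'eaabceafeecfeb')
  21 → (20, 'eafeecfeb')
  22 → (27, 'eb')
  23 → (24, 'ecfeb')
  24 → (23, 'eecfeb')
  25 → (2, 'facacdacccadfeaabceafeecfeb')
  26 → (14, 'feaabceafeecfeb')
  27 → (26, 'feb')
  28 → (22, 'feecfeb')

SA = [16, 17, 3, 8, 5, 12, 21, 28, 0, 18, 1, 4, 11, 10, 9, 6, 19, 25, 7, 13, 15, 20, 27, 24, 23, 2, 14, 26, 22]
i: (SA[i-1],SA[i]) lcp shared
  1: (16,17) 1 'a'
  2: (17,3) 1 'a'
  3: (3,8) 2 'ac'
  4: (8,5) 2 'ac'
  5: (5,12) 1 'a'
  6: (12,21) 1 'a'
  7: (21,28) 0 ''
  8: (28,0) 1 'b'
  9: (0,18) 1 'b'
  10: (18,1) 1 'b'
  11: (1,4) 0 ''
  12: (4,11) 2 'ca'
  13: (11,10) 1 'c'
  14: (10,9) 2 'cc'
  15: (9,6) 1 'c'
  16: (6,19) 1 'c'
  17: (19,25) 1 'c'
  18: (25,7) 0 ''
  19: (7,13) 1 'd'
  20: (13,15) 0 ''
  21: (15,20) 2 'ea'
  22: (20,27) 1 'e'
  23: (27,24) 1 'e'
  24: (24,23) 1 'e'
  25: (23,2) 0 ''
  26: (2,14) 1 'f'
  27: (14,26) 2 'fe'
  28: (26,22) 2 'fe'

n(n+1)/2 = 29·30/2 = 435
Σ LCP = 0 + 1 + 1 + 2 + 2 + 1 + 1 + 0 + 1 + 1 + 1 + 0 + 2 + 1 + 2 + 1 + 1 + 1 + 0 + 1 + 0 + 2 + 1 + 1 + 1 + 0 + 1 + 2 + 2 = 30
distinct = 435 − 30 = 405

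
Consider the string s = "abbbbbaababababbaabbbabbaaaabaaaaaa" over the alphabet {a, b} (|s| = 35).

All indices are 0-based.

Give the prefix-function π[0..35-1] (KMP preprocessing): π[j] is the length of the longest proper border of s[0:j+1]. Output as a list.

π[0] = 0
j=1 s[j]='b': π[1]=0 (border '')
j=2 s[j]='b': π[2]=0 (border '')
j=3 s[j]='b': π[3]=0 (border '')
j=4 s[j]='b': π[4]=0 (border '')
j=5 s[j]='b': π[5]=0 (border '')
j=6 s[j]='a': π[6]=1 (border 'a')
j=7 s[j]='a': k: 1→0; π[7]=1 (border 'a')
j=8 s[j]='b': π[8]=2 (border 'ab')
j=9 s[j]='a': k: 2→0; π[9]=1 (border 'a')
j=10 s[j]='b': π[10]=2 (border 'ab')
j=11 s[j]='a': k: 2→0; π[11]=1 (border 'a')
j=12 s[j]='b': π[12]=2 (border 'ab')
j=13 s[j]='a': k: 2→0; π[13]=1 (border 'a')
j=14 s[j]='b': π[14]=2 (border 'ab')
j=15 s[j]='b': π[15]=3 (border 'abb')
j=16 s[j]='a': k: 3→0; π[16]=1 (border 'a')
j=17 s[j]='a': k: 1→0; π[17]=1 (border 'a')
j=18 s[j]='b': π[18]=2 (border 'ab')
j=19 s[j]='b': π[19]=3 (border 'abb')
j=20 s[j]='b': π[20]=4 (border 'abbb')
j=21 s[j]='a': k: 4→0; π[21]=1 (border 'a')
j=22 s[j]='b': π[22]=2 (border 'ab')
j=23 s[j]='b': π[23]=3 (border 'abb')
j=24 s[j]='a': k: 3→0; π[24]=1 (border 'a')
j=25 s[j]='a': k: 1→0; π[25]=1 (border 'a')
j=26 s[j]='a': k: 1→0; π[26]=1 (border 'a')
j=27 s[j]='a': k: 1→0; π[27]=1 (border 'a')
j=28 s[j]='b': π[28]=2 (border 'ab')
j=29 s[j]='a': k: 2→0; π[29]=1 (border 'a')
j=30 s[j]='a': k: 1→0; π[30]=1 (border 'a')
j=31 s[j]='a': k: 1→0; π[31]=1 (border 'a')
j=32 s[j]='a': k: 1→0; π[32]=1 (border 'a')
j=33 s[j]='a': k: 1→0; π[33]=1 (border 'a')
j=34 s[j]='a': k: 1→0; π[34]=1 (border 'a')

[0, 0, 0, 0, 0, 0, 1, 1, 2, 1, 2, 1, 2, 1, 2, 3, 1, 1, 2, 3, 4, 1, 2, 3, 1, 1, 1, 1, 2, 1, 1, 1, 1, 1, 1]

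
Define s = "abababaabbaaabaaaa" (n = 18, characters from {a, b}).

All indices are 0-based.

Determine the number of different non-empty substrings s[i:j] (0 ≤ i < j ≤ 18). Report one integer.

128

sorted suffixes:
  #0 SA[0]=17  'a'
  #1 SA[1]=16  'aa'
  #2 SA[2]=15  'aaa'
  #3 SA[3]=14  'aaaa'
  #4 SA[4]=10  'aaabaaaa'
  #5 SA[5]=11  'aabaaaa'
  #6 SA[6]=6  'aabbaaabaaaa'
  #7 SA[7]=12  'abaaaa'
  #8 SA[8]=4  'abaabbaaabaaaa'
  #9 SA[9]=2  'ababaabbaaabaaaa'
  #10 SA[10]=0  'abababaabbaaabaaaa'
  #11 SA[11]=7  'abbaaabaaaa'
  #12 SA[12]=13  'baaaa'
  #13 SA[13]=9  'baaabaaaa'
  #14 SA[14]=5  'baabbaaabaaaa'
  #15 SA[15]=3  'babaabbaaabaaaa'
  #16 SA[16]=1  'bababaabbaaabaaaa'
  #17 SA[17]=8  'bbaaabaaaa'

SA = [17, 16, 15, 14, 10, 11, 6, 12, 4, 2, 0, 7, 13, 9, 5, 3, 1, 8]
rank  pair      lcp
   1  s[17:],s[16:]  1  'a'
   2  s[16:],s[15:]  2  'aa'
   3  s[15:],s[14:]  3  'aaa'
   4  s[14:],s[10:]  3  'aaa'
   5  s[10:],s[11:]  2  'aa'
   6  s[11:],s[6:]  3  'aab'
   7  s[6:],s[12:]  1  'a'
   8  s[12:],s[4:]  4  'abaa'
   9  s[4:],s[2:]  3  'aba'
  10  s[2:],s[0:]  5  'ababa'
  11  s[0:],s[7:]  2  'ab'
  12  s[7:],s[13:]  0  ''
  13  s[13:],s[9:]  4  'baaa'
  14  s[9:],s[5:]  3  'baa'
  15  s[5:],s[3:]  2  'ba'
  16  s[3:],s[1:]  4  'baba'
  17  s[1:],s[8:]  1  'b'

n(n+1)/2 = 18·19/2 = 171
Σ LCP = 0 + 1 + 2 + 3 + 3 + 2 + 3 + 1 + 4 + 3 + 5 + 2 + 0 + 4 + 3 + 2 + 4 + 1 = 43
distinct = 171 − 43 = 128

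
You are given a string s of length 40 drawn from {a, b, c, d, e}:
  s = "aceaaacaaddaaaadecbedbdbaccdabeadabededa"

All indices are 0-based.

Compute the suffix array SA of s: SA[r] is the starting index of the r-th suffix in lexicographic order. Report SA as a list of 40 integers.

rank→(start, suffix):
  0 → (39, 'a')
  1 → (11, 'aaaadecbedbdbaccdabeadabededa')
  2 → (3, 'aaacaaddaaaadecbedbdbaccdabeadabededa')
  3 → (12, 'aaadecbedbdbaccdabeadabededa')
  4 → (4, 'aacaaddaaaadecbedbdbaccdabeadabededa')
  5 → (7, 'aaddaaaadecbedbdbaccdabeadabededa')
  6 → (13, 'aadecbedbdbaccdabeadabededa')
  7 → (28, 'abeadabededa')
  8 → (33, 'abededa')
  9 → (5, 'acaaddaaaadecbedbdbaccdabeadabededa')
  10 → (24, 'accdabeadabededa')
  11 → (0, 'aceaaacaaddaaaadecbedbdbaccdabeadabededa')
  12 → (31, 'adabededa')
  13 → (8, 'addaaaadecbedbdbaccdabeadabededa')
  14 → (14, 'adecbedbdbaccdabeadabededa')
  15 → (23, 'baccdabeadabededa')
  16 → (21, 'bdbaccdabeadabededa')
  17 → (29, 'beadabededa')
  18 → (18, 'bedbdbaccdabeadabededa')
  19 → (34, 'bededa')
  20 → (6, 'caaddaaaadecbedbdbaccdabeadabededa')
  21 → (17, 'cbedbdbaccdabeadabededa')
  22 → (25, 'ccdabeadabededa')
  23 → (26, 'cdabeadabededa')
  24 → (1, 'ceaaacaaddaaaadecbedbdbaccdabeadabededa')
  25 → (38, 'da')
  26 → (10, 'daaaadecbedbdbaccdabeadabededa')
  27 → (27, 'dabeadabededa')
  28 → (32, 'dabededa')
  29 → (22, 'dbaccdabeadabededa')
  30 → (20, 'dbdbaccdabeadabededa')
  31 → (9, 'ddaaaadecbedbdbaccdabeadabededa')
  32 → (15, 'decbedbdbaccdabeadabededa')
  33 → (36, 'deda')
  34 → (2, 'eaaacaaddaaaadecbedbdbaccdabeadabededa')
  35 → (30, 'eadabededa')
  36 → (16, 'ecbedbdbaccdabeadabededa')
  37 → (37, 'eda')
  38 → (19, 'edbdbaccdabeadabededa')
  39 → (35, 'ededa')

[39, 11, 3, 12, 4, 7, 13, 28, 33, 5, 24, 0, 31, 8, 14, 23, 21, 29, 18, 34, 6, 17, 25, 26, 1, 38, 10, 27, 32, 22, 20, 9, 15, 36, 2, 30, 16, 37, 19, 35]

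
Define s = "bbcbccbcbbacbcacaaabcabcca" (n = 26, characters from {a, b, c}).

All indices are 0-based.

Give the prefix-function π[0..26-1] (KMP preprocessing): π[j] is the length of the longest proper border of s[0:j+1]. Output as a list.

π[0] = 0
j=1 s[j]='b': π[1]=1 (border 'b')
j=2 s[j]='c': k: 1→0; π[2]=0 (border '')
j=3 s[j]='b': π[3]=1 (border 'b')
j=4 s[j]='c': k: 1→0; π[4]=0 (border '')
j=5 s[j]='c': π[5]=0 (border '')
j=6 s[j]='b': π[6]=1 (border 'b')
j=7 s[j]='c': k: 1→0; π[7]=0 (border '')
j=8 s[j]='b': π[8]=1 (border 'b')
j=9 s[j]='b': π[9]=2 (border 'bb')
j=10 s[j]='a': k: 2→1→0; π[10]=0 (border '')
j=11 s[j]='c': π[11]=0 (border '')
j=12 s[j]='b': π[12]=1 (border 'b')
j=13 s[j]='c': k: 1→0; π[13]=0 (border '')
j=14 s[j]='a': π[14]=0 (border '')
j=15 s[j]='c': π[15]=0 (border '')
j=16 s[j]='a': π[16]=0 (border '')
j=17 s[j]='a': π[17]=0 (border '')
j=18 s[j]='a': π[18]=0 (border '')
j=19 s[j]='b': π[19]=1 (border 'b')
j=20 s[j]='c': k: 1→0; π[20]=0 (border '')
j=21 s[j]='a': π[21]=0 (border '')
j=22 s[j]='b': π[22]=1 (border 'b')
j=23 s[j]='c': k: 1→0; π[23]=0 (border '')
j=24 s[j]='c': π[24]=0 (border '')
j=25 s[j]='a': π[25]=0 (border '')

[0, 1, 0, 1, 0, 0, 1, 0, 1, 2, 0, 0, 1, 0, 0, 0, 0, 0, 0, 1, 0, 0, 1, 0, 0, 0]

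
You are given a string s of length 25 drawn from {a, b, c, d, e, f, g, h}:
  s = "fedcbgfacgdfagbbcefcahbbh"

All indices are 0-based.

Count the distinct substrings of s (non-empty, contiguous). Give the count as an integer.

sorted suffixes:
  #0 SA[0]=7  'acgdfagbbcefcahbbh'
  #1 SA[1]=12  'agbbcefcahbbh'
  #2 SA[2]=20  'ahbbh'
  #3 SA[3]=14  'bbcefcahbbh'
  #4 SA[4]=22  'bbh'
  #5 SA[5]=15  'bcefcahbbh'
  #6 SA[6]=4  'bgfacgdfagbbcefcahbbh'
  #7 SA[7]=23  'bh'
  #8 SA[8]=19  'cahbbh'
  #9 SA[9]=3  'cbgfacgdfagbbcefcahbbh'
  #10 SA[10]=16  'cefcahbbh'
  #11 SA[11]=8  'cgdfagbbcefcahbbh'
  #12 SA[12]=2  'dcbgfacgdfagbbcefcahbbh'
  #13 SA[13]=10  'dfagbbcefcahbbh'
  #14 SA[14]=1  'edcbgfacgdfagbbcefcahbbh'
  #15 SA[15]=17  'efcahbbh'
  #16 SA[16]=6  'facgdfagbbcefcahbbh'
  #17 SA[17]=11  'fagbbcefcahbbh'
  #18 SA[18]=18  'fcahbbh'
  #19 SA[19]=0  'fedcbgfacgdfagbbcefcahbbh'
  #20 SA[20]=13  'gbbcefcahbbh'
  #21 SA[21]=9  'gdfagbbcefcahbbh'
  #22 SA[22]=5  'gfacgdfagbbcefcahbbh'
  #23 SA[23]=24  'h'
  #24 SA[24]=21  'hbbh'

SA = [7, 12, 20, 14, 22, 15, 4, 23, 19, 3, 16, 8, 2, 10, 1, 17, 6, 11, 18, 0, 13, 9, 5, 24, 21]
i: (SA[i-1],SA[i]) lcp shared
  1: (7,12) 1 'a'
  2: (12,20) 1 'a'
  3: (20,14) 0 ''
  4: (14,22) 2 'bb'
  5: (22,15) 1 'b'
  6: (15,4) 1 'b'
  7: (4,23) 1 'b'
  8: (23,19) 0 ''
  9: (19,3) 1 'c'
  10: (3,16) 1 'c'
  11: (16,8) 1 'c'
  12: (8,2) 0 ''
  13: (2,10) 1 'd'
  14: (10,1) 0 ''
  15: (1,17) 1 'e'
  16: (17,6) 0 ''
  17: (6,11) 2 'fa'
  18: (11,18) 1 'f'
  19: (18,0) 1 'f'
  20: (0,13) 0 ''
  21: (13,9) 1 'g'
  22: (9,5) 1 'g'
  23: (5,24) 0 ''
  24: (24,21) 1 'h'

n(n+1)/2 = 25·26/2 = 325
Σ LCP = 0 + 1 + 1 + 0 + 2 + 1 + 1 + 1 + 0 + 1 + 1 + 1 + 0 + 1 + 0 + 1 + 0 + 2 + 1 + 1 + 0 + 1 + 1 + 0 + 1 = 19
distinct = 325 − 19 = 306

306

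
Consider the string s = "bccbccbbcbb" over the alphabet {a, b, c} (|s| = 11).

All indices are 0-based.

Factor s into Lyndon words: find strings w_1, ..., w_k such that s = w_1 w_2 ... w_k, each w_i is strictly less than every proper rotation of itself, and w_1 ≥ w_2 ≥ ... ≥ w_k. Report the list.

["bcc", "bcc", "bbc", "b", "b"]

emit factor 1: 'bcc' (i=0, period=3)
emit factor 2: 'bcc' (i=3, period=3)
emit factor 3: 'bbc' (i=6, period=3)
emit factor 4: 'b' (i=9, period=1)
emit factor 5: 'b' (i=10, period=1)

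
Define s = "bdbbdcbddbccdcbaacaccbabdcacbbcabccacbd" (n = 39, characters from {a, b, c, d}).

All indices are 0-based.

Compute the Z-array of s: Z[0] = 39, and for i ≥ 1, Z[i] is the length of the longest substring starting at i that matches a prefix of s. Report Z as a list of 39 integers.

Z[0]=39
i=1: i≥r, start 0; Z[1]=0
i=2: i≥r, start 0; Z[2]=1 scan→box=[2,3)
i=3: i≥r, start 0; Z[3]=2 scan→box=[3,5)
i=4: min(r-i=1, Z[1]=0)=0; Z[4]=0
i=5: i≥r, start 0; Z[5]=0
i=6: i≥r, start 0; Z[6]=2 scan→box=[6,8)
i=7: min(r-i=1, Z[1]=0)=0; Z[7]=0
i=8: i≥r, start 0; Z[8]=0
i=9: i≥r, start 0; Z[9]=1 scan→box=[9,10)
i=10: i≥r, start 0; Z[10]=0
i=11: i≥r, start 0; Z[11]=0
i=12: i≥r, start 0; Z[12]=0
i=13: i≥r, start 0; Z[13]=0
i=14: i≥r, start 0; Z[14]=1 scan→box=[14,15)
i=15: i≥r, start 0; Z[15]=0
i=16: i≥r, start 0; Z[16]=0
i=17: i≥r, start 0; Z[17]=0
i=18: i≥r, start 0; Z[18]=0
i=19: i≥r, start 0; Z[19]=0
i=20: i≥r, start 0; Z[20]=0
i=21: i≥r, start 0; Z[21]=1 scan→box=[21,22)
i=22: i≥r, start 0; Z[22]=0
i=23: i≥r, start 0; Z[23]=2 scan→box=[23,25)
i=24: min(r-i=1, Z[1]=0)=0; Z[24]=0
i=25: i≥r, start 0; Z[25]=0
i=26: i≥r, start 0; Z[26]=0
i=27: i≥r, start 0; Z[27]=0
i=28: i≥r, start 0; Z[28]=1 scan→box=[28,29)
i=29: i≥r, start 0; Z[29]=1 scan→box=[29,30)
i=30: i≥r, start 0; Z[30]=0
i=31: i≥r, start 0; Z[31]=0
i=32: i≥r, start 0; Z[32]=1 scan→box=[32,33)
i=33: i≥r, start 0; Z[33]=0
i=34: i≥r, start 0; Z[34]=0
i=35: i≥r, start 0; Z[35]=0
i=36: i≥r, start 0; Z[36]=0
i=37: i≥r, start 0; Z[37]=2 scan→box=[37,39)
i=38: min(r-i=1, Z[1]=0)=0; Z[38]=0

[39, 0, 1, 2, 0, 0, 2, 0, 0, 1, 0, 0, 0, 0, 1, 0, 0, 0, 0, 0, 0, 1, 0, 2, 0, 0, 0, 0, 1, 1, 0, 0, 1, 0, 0, 0, 0, 2, 0]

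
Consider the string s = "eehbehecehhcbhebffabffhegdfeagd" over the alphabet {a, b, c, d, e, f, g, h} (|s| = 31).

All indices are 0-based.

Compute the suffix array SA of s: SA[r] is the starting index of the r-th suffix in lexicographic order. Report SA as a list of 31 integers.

rank→(start, suffix):
  0 → (18, 'abffhegdfeagd')
  1 → (28, 'agd')
  2 → (3, 'behecehhcbhebffabffhegdfeagd')
  3 → (15, 'bffabffhegdfeagd')
  4 → (19, 'bffhegdfeagd')
  5 → (12, 'bhebffabffhegdfeagd')
  6 → (11, 'cbhebffabffhegdfeagd')
  7 → (7, 'cehhcbhebffabffhegdfeagd')
  8 → (30, 'd')
  9 → (25, 'dfeagd')
  10 → (27, 'eagd')
  11 → (14, 'ebffabffhegdfeagd')
  12 → (6, 'ecehhcbhebffabffhegdfeagd')
  13 → (0, 'eehbehecehhcbhebffabffhegdfeagd')
  14 → (23, 'egdfeagd')
  15 → (1, 'ehbehecehhcbhebffabffhegdfeagd')
  16 → (4, 'ehecehhcbhebffabffhegdfeagd')
  17 → (8, 'ehhcbhebffabffhegdfeagd')
  18 → (17, 'fabffhegdfeagd')
  19 → (26, 'feagd')
  20 → (16, 'ffabffhegdfeagd')
  21 → (20, 'ffhegdfeagd')
  22 → (21, 'fhegdfeagd')
  23 → (29, 'gd')
  24 → (24, 'gdfeagd')
  25 → (2, 'hbehecehhcbhebffabffhegdfeagd')
  26 → (10, 'hcbhebffabffhegdfeagd')
  27 → (13, 'hebffabffhegdfeagd')
  28 → (5, 'hecehhcbhebffabffhegdfeagd')
  29 → (22, 'hegdfeagd')
  30 → (9, 'hhcbhebffabffhegdfeagd')

[18, 28, 3, 15, 19, 12, 11, 7, 30, 25, 27, 14, 6, 0, 23, 1, 4, 8, 17, 26, 16, 20, 21, 29, 24, 2, 10, 13, 5, 22, 9]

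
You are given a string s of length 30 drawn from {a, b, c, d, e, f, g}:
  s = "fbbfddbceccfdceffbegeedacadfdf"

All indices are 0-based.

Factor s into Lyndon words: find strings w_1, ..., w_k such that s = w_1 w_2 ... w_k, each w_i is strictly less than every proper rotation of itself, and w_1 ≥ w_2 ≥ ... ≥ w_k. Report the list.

["f", "bbfddbceccfdceffbegeed", "acadfdf"]

emit factor 1: 'f' (i=0, period=1)
emit factor 2: 'bbfddbceccfdceffbegeed' (i=1, period=22)
emit factor 3: 'acadfdf' (i=23, period=7)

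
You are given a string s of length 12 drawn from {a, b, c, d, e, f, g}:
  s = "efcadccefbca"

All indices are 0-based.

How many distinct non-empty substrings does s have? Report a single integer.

70

rank | idx | suffix
   0 |  11 | a
   1 |   3 | adccefbca
   2 |   9 | bca
   3 |  10 | ca
   4 |   2 | cadccefbca
   5 |   5 | ccefbca
   6 |   6 | cefbca
   7 |   4 | dccefbca
   8 |   7 | efbca
   9 |   0 | efcadccefbca
  10 |   8 | fbca
  11 |   1 | fcadccefbca

SA = [11, 3, 9, 10, 2, 5, 6, 4, 7, 0, 8, 1]
rank  pair      lcp
   1  s[11:],s[3:]  1  'a'
   2  s[3:],s[9:]  0  ''
   3  s[9:],s[10:]  0  ''
   4  s[10:],s[2:]  2  'ca'
   5  s[2:],s[5:]  1  'c'
   6  s[5:],s[6:]  1  'c'
   7  s[6:],s[4:]  0  ''
   8  s[4:],s[7:]  0  ''
   9  s[7:],s[0:]  2  'ef'
  10  s[0:],s[8:]  0  ''
  11  s[8:],s[1:]  1  'f'

n(n+1)/2 = 12·13/2 = 78
Σ LCP = 0 + 1 + 0 + 0 + 2 + 1 + 1 + 0 + 0 + 2 + 0 + 1 = 8
distinct = 78 − 8 = 70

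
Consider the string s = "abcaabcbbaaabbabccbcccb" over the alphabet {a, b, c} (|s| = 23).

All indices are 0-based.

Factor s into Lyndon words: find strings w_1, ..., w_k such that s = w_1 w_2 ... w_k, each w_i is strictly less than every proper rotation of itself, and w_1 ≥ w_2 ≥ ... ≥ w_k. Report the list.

emit factor 1: 'abc' (i=0, period=3)
emit factor 2: 'aabcbb' (i=3, period=6)
emit factor 3: 'aaabbabccbcccb' (i=9, period=14)

["abc", "aabcbb", "aaabbabccbcccb"]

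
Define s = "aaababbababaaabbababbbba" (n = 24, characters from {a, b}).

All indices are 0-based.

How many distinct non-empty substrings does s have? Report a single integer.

rank→(start, suffix):
  0 → (23, 'a')
  1 → (0, 'aaababbababaaabbababbbba')
  2 → (11, 'aaabbababbbba')
  3 → (1, 'aababbababaaabbababbbba')
  4 → (12, 'aabbababbbba')
  5 → (9, 'abaaabbababbbba')
  6 → (7, 'ababaaabbababbbba')
  7 → (2, 'ababbababaaabbababbbba')
  8 → (16, 'ababbbba')
  9 → (4, 'abbababaaabbababbbba')
  10 → (13, 'abbababbbba')
  11 → (18, 'abbbba')
  12 → (22, 'ba')
  13 → (10, 'baaabbababbbba')
  14 → (8, 'babaaabbababbbba')
  15 → (6, 'bababaaabbababbbba')
  16 → (15, 'bababbbba')
  17 → (3, 'babbababaaabbababbbba')
  18 → (17, 'babbbba')
  19 → (21, 'bba')
  20 → (5, 'bbababaaabbababbbba')
  21 → (14, 'bbababbbba')
  22 → (20, 'bbba')
  23 → (19, 'bbbba')

SA = [23, 0, 11, 1, 12, 9, 7, 2, 16, 4, 13, 18, 22, 10, 8, 6, 15, 3, 17, 21, 5, 14, 20, 19]
[i] adj suffixes → lcp
  [1] 23/0 → 1 ('a')
  [2] 0/11 → 4 ('aaab')
  [3] 11/1 → 2 ('aa')
  [4] 1/12 → 3 ('aab')
  [5] 12/9 → 1 ('a')
  [6] 9/7 → 3 ('aba')
  [7] 7/2 → 4 ('abab')
  [8] 2/16 → 5 ('ababb')
  [9] 16/4 → 2 ('ab')
  [10] 4/13 → 7 ('abbabab')
  [11] 13/18 → 3 ('abb')
  [12] 18/22 → 0 ('')
  [13] 22/10 → 2 ('ba')
  [14] 10/8 → 2 ('ba')
  [15] 8/6 → 4 ('baba')
  [16] 6/15 → 5 ('babab')
  [17] 15/3 → 3 ('bab')
  [18] 3/17 → 4 ('babb')
  [19] 17/21 → 1 ('b')
  [20] 21/5 → 3 ('bba')
  [21] 5/14 → 6 ('bbabab')
  [22] 14/20 → 2 ('bb')
  [23] 20/19 → 3 ('bbb')

n(n+1)/2 = 24·25/2 = 300
Σ LCP = 0 + 1 + 4 + 2 + 3 + 1 + 3 + 4 + 5 + 2 + 7 + 3 + 0 + 2 + 2 + 4 + 5 + 3 + 4 + 1 + 3 + 6 + 2 + 3 = 70
distinct = 300 − 70 = 230

230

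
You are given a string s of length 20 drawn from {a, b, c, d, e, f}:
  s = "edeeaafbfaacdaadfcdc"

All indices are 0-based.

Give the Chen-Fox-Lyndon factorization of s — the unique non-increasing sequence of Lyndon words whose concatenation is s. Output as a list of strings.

["e", "dee", "aafbf", "aacdaadfcdc"]

emit factor 1: 'e' (i=0, period=1)
emit factor 2: 'dee' (i=1, period=3)
emit factor 3: 'aafbf' (i=4, period=5)
emit factor 4: 'aacdaadfcdc' (i=9, period=11)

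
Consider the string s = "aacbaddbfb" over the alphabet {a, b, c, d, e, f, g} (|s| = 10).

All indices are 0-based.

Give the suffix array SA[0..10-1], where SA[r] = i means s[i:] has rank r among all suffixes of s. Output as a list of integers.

[0, 1, 4, 9, 3, 7, 2, 6, 5, 8]

rank→(start, suffix):
  0 → (0, 'aacbaddbfb')
  1 → (1, 'acbaddbfb')
  2 → (4, 'addbfb')
  3 → (9, 'b')
  4 → (3, 'baddbfb')
  5 → (7, 'bfb')
  6 → (2, 'cbaddbfb')
  7 → (6, 'dbfb')
  8 → (5, 'ddbfb')
  9 → (8, 'fb')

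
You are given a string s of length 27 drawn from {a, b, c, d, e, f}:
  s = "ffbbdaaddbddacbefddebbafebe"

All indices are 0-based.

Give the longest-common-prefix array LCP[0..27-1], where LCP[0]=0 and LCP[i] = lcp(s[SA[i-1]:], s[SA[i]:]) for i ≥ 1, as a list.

[0, 1, 1, 1, 0, 1, 2, 1, 2, 1, 2, 0, 0, 2, 1, 1, 2, 2, 1, 0, 1, 2, 1, 0, 1, 1, 1]

rank | idx | suffix
   0 |   5 | aaddbddacbefddebbafebe
   1 |  12 | acbefddebbafebe
   2 |   6 | addbddacbefddebbafebe
   3 |  22 | afebe
   4 |  21 | bafebe
   5 |  20 | bbafebe
   6 |   2 | bbdaaddbddacbefddebbafebe
   7 |   3 | bdaaddbddacbefddebbafebe
   8 |   9 | bddacbefddebbafebe
   9 |  25 | be
  10 |  14 | befddebbafebe
  11 |  13 | cbefddebbafebe
  12 |   4 | daaddbddacbefddebbafebe
  13 |  11 | dacbefddebbafebe
  14 |   8 | dbddacbefddebbafebe
  15 |  10 | ddacbefddebbafebe
  16 |   7 | ddbddacbefddebbafebe
  17 |  17 | ddebbafebe
  18 |  18 | debbafebe
  19 |  26 | e
  20 |  19 | ebbafebe
  21 |  24 | ebe
  22 |  15 | efddebbafebe
  23 |   1 | fbbdaaddbddacbefddebbafebe
  24 |  16 | fddebbafebe
  25 |  23 | febe
  26 |   0 | ffbbdaaddbddacbefddebbafebe

SA = [5, 12, 6, 22, 21, 20, 2, 3, 9, 25, 14, 13, 4, 11, 8, 10, 7, 17, 18, 26, 19, 24, 15, 1, 16, 23, 0]
rank  pair      lcp
   1  s[5:],s[12:]  1  'a'
   2  s[12:],s[6:]  1  'a'
   3  s[6:],s[22:]  1  'a'
   4  s[22:],s[21:]  0  ''
   5  s[21:],s[20:]  1  'b'
   6  s[20:],s[2:]  2  'bb'
   7  s[2:],s[3:]  1  'b'
   8  s[3:],s[9:]  2  'bd'
   9  s[9:],s[25:]  1  'b'
  10  s[25:],s[14:]  2  'be'
  11  s[14:],s[13:]  0  ''
  12  s[13:],s[4:]  0  ''
  13  s[4:],s[11:]  2  'da'
  14  s[11:],s[8:]  1  'd'
  15  s[8:],s[10:]  1  'd'
  16  s[10:],s[7:]  2  'dd'
  17  s[7:],s[17:]  2  'dd'
  18  s[17:],s[18:]  1  'd'
  19  s[18:],s[26:]  0  ''
  20  s[26:],s[19:]  1  'e'
  21  s[19:],s[24:]  2  'eb'
  22  s[24:],s[15:]  1  'e'
  23  s[15:],s[1:]  0  ''
  24  s[1:],s[16:]  1  'f'
  25  s[16:],s[23:]  1  'f'
  26  s[23:],s[0:]  1  'f'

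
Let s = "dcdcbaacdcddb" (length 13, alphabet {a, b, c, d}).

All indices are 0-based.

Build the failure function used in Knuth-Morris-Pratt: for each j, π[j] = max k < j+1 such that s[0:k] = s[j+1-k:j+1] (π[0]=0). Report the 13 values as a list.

[0, 0, 1, 2, 0, 0, 0, 0, 1, 2, 3, 1, 0]

π[0] = 0
j=1 s[j]='c': π[1]=0 (border '')
j=2 s[j]='d': π[2]=1 (border 'd')
j=3 s[j]='c': π[3]=2 (border 'dc')
j=4 s[j]='b': k: 2→0; π[4]=0 (border '')
j=5 s[j]='a': π[5]=0 (border '')
j=6 s[j]='a': π[6]=0 (border '')
j=7 s[j]='c': π[7]=0 (border '')
j=8 s[j]='d': π[8]=1 (border 'd')
j=9 s[j]='c': π[9]=2 (border 'dc')
j=10 s[j]='d': π[10]=3 (border 'dcd')
j=11 s[j]='d': k: 3→1→0; π[11]=1 (border 'd')
j=12 s[j]='b': k: 1→0; π[12]=0 (border '')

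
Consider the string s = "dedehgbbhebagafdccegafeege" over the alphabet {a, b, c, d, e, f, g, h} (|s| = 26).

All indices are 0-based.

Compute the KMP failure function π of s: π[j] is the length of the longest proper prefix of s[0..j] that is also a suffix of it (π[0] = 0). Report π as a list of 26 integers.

π[0] = 0
j=1 s[j]='e': π[1]=0 (border '')
j=2 s[j]='d': π[2]=1 (border 'd')
j=3 s[j]='e': π[3]=2 (border 'de')
j=4 s[j]='h': k: 2→0; π[4]=0 (border '')
j=5 s[j]='g': π[5]=0 (border '')
j=6 s[j]='b': π[6]=0 (border '')
j=7 s[j]='b': π[7]=0 (border '')
j=8 s[j]='h': π[8]=0 (border '')
j=9 s[j]='e': π[9]=0 (border '')
j=10 s[j]='b': π[10]=0 (border '')
j=11 s[j]='a': π[11]=0 (border '')
j=12 s[j]='g': π[12]=0 (border '')
j=13 s[j]='a': π[13]=0 (border '')
j=14 s[j]='f': π[14]=0 (border '')
j=15 s[j]='d': π[15]=1 (border 'd')
j=16 s[j]='c': k: 1→0; π[16]=0 (border '')
j=17 s[j]='c': π[17]=0 (border '')
j=18 s[j]='e': π[18]=0 (border '')
j=19 s[j]='g': π[19]=0 (border '')
j=20 s[j]='a': π[20]=0 (border '')
j=21 s[j]='f': π[21]=0 (border '')
j=22 s[j]='e': π[22]=0 (border '')
j=23 s[j]='e': π[23]=0 (border '')
j=24 s[j]='g': π[24]=0 (border '')
j=25 s[j]='e': π[25]=0 (border '')

[0, 0, 1, 2, 0, 0, 0, 0, 0, 0, 0, 0, 0, 0, 0, 1, 0, 0, 0, 0, 0, 0, 0, 0, 0, 0]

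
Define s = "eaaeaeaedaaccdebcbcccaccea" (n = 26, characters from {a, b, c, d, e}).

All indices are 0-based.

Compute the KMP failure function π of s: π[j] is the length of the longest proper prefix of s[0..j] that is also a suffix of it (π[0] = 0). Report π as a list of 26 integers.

π[0] = 0
j=1 s[j]='a': π[1]=0 (border '')
j=2 s[j]='a': π[2]=0 (border '')
j=3 s[j]='e': π[3]=1 (border 'e')
j=4 s[j]='a': π[4]=2 (border 'ea')
j=5 s[j]='e': k: 2→0; π[5]=1 (border 'e')
j=6 s[j]='a': π[6]=2 (border 'ea')
j=7 s[j]='e': k: 2→0; π[7]=1 (border 'e')
j=8 s[j]='d': k: 1→0; π[8]=0 (border '')
j=9 s[j]='a': π[9]=0 (border '')
j=10 s[j]='a': π[10]=0 (border '')
j=11 s[j]='c': π[11]=0 (border '')
j=12 s[j]='c': π[12]=0 (border '')
j=13 s[j]='d': π[13]=0 (border '')
j=14 s[j]='e': π[14]=1 (border 'e')
j=15 s[j]='b': k: 1→0; π[15]=0 (border '')
j=16 s[j]='c': π[16]=0 (border '')
j=17 s[j]='b': π[17]=0 (border '')
j=18 s[j]='c': π[18]=0 (border '')
j=19 s[j]='c': π[19]=0 (border '')
j=20 s[j]='c': π[20]=0 (border '')
j=21 s[j]='a': π[21]=0 (border '')
j=22 s[j]='c': π[22]=0 (border '')
j=23 s[j]='c': π[23]=0 (border '')
j=24 s[j]='e': π[24]=1 (border 'e')
j=25 s[j]='a': π[25]=2 (border 'ea')

[0, 0, 0, 1, 2, 1, 2, 1, 0, 0, 0, 0, 0, 0, 1, 0, 0, 0, 0, 0, 0, 0, 0, 0, 1, 2]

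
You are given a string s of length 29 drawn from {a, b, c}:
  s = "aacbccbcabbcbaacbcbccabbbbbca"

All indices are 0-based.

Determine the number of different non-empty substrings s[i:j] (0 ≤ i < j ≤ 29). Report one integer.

rank→(start, suffix):
  0 → (28, 'a')
  1 → (13, 'aacbcbccabbbbbca')
  2 → (0, 'aacbccbcabbcbaacbcbccabbbbbca')
  3 → (21, 'abbbbbca')
  4 → (8, 'abbcbaacbcbccabbbbbca')
  5 → (14, 'acbcbccabbbbbca')
  6 → (1, 'acbccbcabbcbaacbcbccabbbbbca')
  7 → (12, 'baacbcbccabbbbbca')
  8 → (22, 'bbbbbca')
  9 → (23, 'bbbbca')
  10 → (24, 'bbbca')
  11 → (25, 'bbca')
  12 → (9, 'bbcbaacbcbccabbbbbca')
  13 → (26, 'bca')
  14 → (6, 'bcabbcbaacbcbccabbbbbca')
  15 → (10, 'bcbaacbcbccabbbbbca')
  16 → (16, 'bcbccabbbbbca')
  17 → (18, 'bccabbbbbca')
  18 → (3, 'bccbcabbcbaacbcbccabbbbbca')
  19 → (27, 'ca')
  20 → (20, 'cabbbbbca')
  21 → (7, 'cabbcbaacbcbccabbbbbca')
  22 → (11, 'cbaacbcbccabbbbbca')
  23 → (5, 'cbcabbcbaacbcbccabbbbbca')
  24 → (15, 'cbcbccabbbbbca')
  25 → (17, 'cbccabbbbbca')
  26 → (2, 'cbccbcabbcbaacbcbccabbbbbca')
  27 → (19, 'ccabbbbbca')
  28 → (4, 'ccbcabbcbaacbcbccabbbbbca')

SA = [28, 13, 0, 21, 8, 14, 1, 12, 22, 23, 24, 25, 9, 26, 6, 10, 16, 18, 3, 27, 20, 7, 11, 5, 15, 17, 2, 19, 4]
i: (SA[i-1],SA[i]) lcp shared
  1: (28,13) 1 'a'
  2: (13,0) 5 'aacbc'
  3: (0,21) 1 'a'
  4: (21,8) 3 'abb'
  5: (8,14) 1 'a'
  6: (14,1) 4 'acbc'
  7: (1,12) 0 ''
  8: (12,22) 1 'b'
  9: (22,23) 4 'bbbb'
  10: (23,24) 3 'bbb'
  11: (24,25) 2 'bb'
  12: (25,9) 3 'bbc'
  13: (9,26) 1 'b'
  14: (26,6) 3 'bca'
  15: (6,10) 2 'bc'
  16: (10,16) 3 'bcb'
  17: (16,18) 2 'bc'
  18: (18,3) 3 'bcc'
  19: (3,27) 0 ''
  20: (27,20) 2 'ca'
  21: (20,7) 4 'cabb'
  22: (7,11) 1 'c'
  23: (11,5) 2 'cb'
  24: (5,15) 3 'cbc'
  25: (15,17) 3 'cbc'
  26: (17,2) 4 'cbcc'
  27: (2,19) 1 'c'
  28: (19,4) 2 'cc'

n(n+1)/2 = 29·30/2 = 435
Σ LCP = 0 + 1 + 5 + 1 + 3 + 1 + 4 + 0 + 1 + 4 + 3 + 2 + 3 + 1 + 3 + 2 + 3 + 2 + 3 + 0 + 2 + 4 + 1 + 2 + 3 + 3 + 4 + 1 + 2 = 64
distinct = 435 − 64 = 371

371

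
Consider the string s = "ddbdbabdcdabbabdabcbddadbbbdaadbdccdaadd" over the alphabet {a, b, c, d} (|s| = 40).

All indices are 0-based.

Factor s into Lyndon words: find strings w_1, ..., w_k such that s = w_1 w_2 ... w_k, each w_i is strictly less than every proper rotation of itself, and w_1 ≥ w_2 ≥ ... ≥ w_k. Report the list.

emit factor 1: 'd' (i=0, period=1)
emit factor 2: 'd' (i=1, period=1)
emit factor 3: 'bd' (i=2, period=2)
emit factor 4: 'b' (i=4, period=1)
emit factor 5: 'abdcd' (i=5, period=5)
emit factor 6: 'abbabdabcbddadbbbd' (i=10, period=18)
emit factor 7: 'aadbdccdaadd' (i=28, period=12)

["d", "d", "bd", "b", "abdcd", "abbabdabcbddadbbbd", "aadbdccdaadd"]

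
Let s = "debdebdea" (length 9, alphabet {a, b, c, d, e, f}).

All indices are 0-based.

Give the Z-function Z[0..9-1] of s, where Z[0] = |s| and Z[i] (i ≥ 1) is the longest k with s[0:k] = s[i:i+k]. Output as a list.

Z[0]=9
i=1: fresh scan; Z[1]=0
i=2: fresh scan; Z[2]=0
i=3: fresh scan; Z[3]=5 scan→box=[3,8)
i=4: min(r-i=4, Z[1]=0)=0; Z[4]=0
i=5: min(r-i=3, Z[2]=0)=0; Z[5]=0
i=6: min(r-i=2, Z[3]=5)=2; Z[6]=2
i=7: min(r-i=1, Z[4]=0)=0; Z[7]=0
i=8: fresh scan; Z[8]=0

[9, 0, 0, 5, 0, 0, 2, 0, 0]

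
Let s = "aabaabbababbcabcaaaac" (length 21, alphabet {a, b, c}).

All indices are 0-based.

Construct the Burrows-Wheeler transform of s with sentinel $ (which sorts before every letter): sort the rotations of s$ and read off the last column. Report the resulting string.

cca$baababcaabaaaababb

rank  rotation                last
    0  $aabaabbababbcabcaaaac  c
    1  aaaac$aabaabbababbcabc  c
    2  aaac$aabaabbababbcabca  a
    3  aabaabbababbcabcaaaac$  $
    4  aabbababbcabcaaaac$aab  b
    5  aac$aabaabbababbcabcaa  a
    6  abaabbababbcabcaaaac$a  a
    7  ababbcabcaaaac$aabaabb  b
    8  abbababbcabcaaaac$aaba  a
    9  abbcabcaaaac$aabaabbab  b
   10  abcaaaac$aabaabbababbc  c
   11  ac$aabaabbababbcabcaaa  a
   12  baabbababbcabcaaaac$aa  a
   13  bababbcabcaaaac$aabaab  b
   14  babbcabcaaaac$aabaabba  a
   15  bbababbcabcaaaac$aabaa  a
   16  bbcabcaaaac$aabaabbaba  a
   17  bcaaaac$aabaabbababbca  a
   18  bcabcaaaac$aabaabbabab  b
   19  c$aabaabbababbcabcaaaa  a
   20  caaaac$aabaabbababbcab  b
   21  cabcaaaac$aabaabbababb  b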